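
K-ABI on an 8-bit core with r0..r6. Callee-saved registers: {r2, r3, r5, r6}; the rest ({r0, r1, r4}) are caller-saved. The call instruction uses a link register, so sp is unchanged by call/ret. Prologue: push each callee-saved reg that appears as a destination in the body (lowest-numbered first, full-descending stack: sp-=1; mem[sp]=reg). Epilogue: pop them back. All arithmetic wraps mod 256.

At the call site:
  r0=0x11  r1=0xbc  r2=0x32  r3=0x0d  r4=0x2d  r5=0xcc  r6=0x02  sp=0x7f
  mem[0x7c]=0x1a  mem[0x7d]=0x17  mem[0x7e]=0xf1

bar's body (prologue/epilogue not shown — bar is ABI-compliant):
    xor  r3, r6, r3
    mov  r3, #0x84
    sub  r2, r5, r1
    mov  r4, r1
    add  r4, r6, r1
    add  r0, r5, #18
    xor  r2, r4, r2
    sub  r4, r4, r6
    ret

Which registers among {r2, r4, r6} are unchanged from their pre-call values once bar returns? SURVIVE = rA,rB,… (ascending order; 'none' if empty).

prologue: push r2 → mem[0x7e]=0x32, sp=0x7e
prologue: push r3 → mem[0x7d]=0x0d, sp=0x7d
body[0] xor  r3, r6, r3 → r3=0x0f
body[1] mov  r3, #0x84 → r3=0x84
body[2] sub  r2, r5, r1 → r2=0x10
body[3] mov  r4, r1 → r4=0xbc
body[4] add  r4, r6, r1 → r4=0xbe
body[5] add  r0, r5, #18 → r0=0xde
body[6] xor  r2, r4, r2 → r2=0xae
body[7] sub  r4, r4, r6 → r4=0xbc
epilogue: pop r3=0x0d, sp=0x7e
epilogue: pop r2=0x32, sp=0x7f
r2: callee-saved, written=True
r4: caller-saved, written=True
r6: callee-saved, written=False

SURVIVE = r2,r6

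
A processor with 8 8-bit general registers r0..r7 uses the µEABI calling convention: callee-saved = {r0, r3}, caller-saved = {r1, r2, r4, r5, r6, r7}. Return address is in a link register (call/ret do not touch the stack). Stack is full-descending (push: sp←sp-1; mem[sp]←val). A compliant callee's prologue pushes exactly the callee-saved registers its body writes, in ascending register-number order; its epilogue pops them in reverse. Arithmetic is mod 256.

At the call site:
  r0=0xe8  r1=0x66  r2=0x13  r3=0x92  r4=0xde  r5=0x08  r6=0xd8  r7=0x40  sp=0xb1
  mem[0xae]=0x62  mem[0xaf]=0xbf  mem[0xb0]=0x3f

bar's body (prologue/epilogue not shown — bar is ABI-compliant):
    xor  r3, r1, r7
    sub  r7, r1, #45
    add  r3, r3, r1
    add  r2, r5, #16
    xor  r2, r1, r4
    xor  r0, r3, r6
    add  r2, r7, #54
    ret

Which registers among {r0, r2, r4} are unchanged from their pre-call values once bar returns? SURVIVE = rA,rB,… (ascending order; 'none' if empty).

SURVIVE = r0,r4

prologue: push r0 -> mem[0xb0]=0xe8, sp=0xb0
prologue: push r3 -> mem[0xaf]=0x92, sp=0xaf
body[0] xor  r3, r1, r7 -> r3=0x26
body[1] sub  r7, r1, #45 -> r7=0x39
body[2] add  r3, r3, r1 -> r3=0x8c
body[3] add  r2, r5, #16 -> r2=0x18
body[4] xor  r2, r1, r4 -> r2=0xb8
body[5] xor  r0, r3, r6 -> r0=0x54
body[6] add  r2, r7, #54 -> r2=0x6f
epilogue: pop r3=0x92, sp=0xb0
epilogue: pop r0=0xe8, sp=0xb1
r0: callee-saved, written=True
r2: caller-saved, written=True
r4: caller-saved, written=False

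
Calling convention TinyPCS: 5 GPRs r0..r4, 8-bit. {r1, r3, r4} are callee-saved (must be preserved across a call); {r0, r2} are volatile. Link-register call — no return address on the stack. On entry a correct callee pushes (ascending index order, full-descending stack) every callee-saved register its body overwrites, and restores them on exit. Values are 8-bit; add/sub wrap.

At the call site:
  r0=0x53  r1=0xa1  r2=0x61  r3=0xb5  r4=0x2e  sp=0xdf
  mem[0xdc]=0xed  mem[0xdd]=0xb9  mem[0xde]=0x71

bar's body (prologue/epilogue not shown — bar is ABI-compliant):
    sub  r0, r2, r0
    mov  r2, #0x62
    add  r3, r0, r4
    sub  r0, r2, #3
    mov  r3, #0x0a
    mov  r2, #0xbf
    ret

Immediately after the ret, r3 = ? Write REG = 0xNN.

REG = 0xb5

prologue: push r3 → mem[0xde]=0xb5, sp=0xde
body[0] sub  r0, r2, r0 → r0=0x0e
body[1] mov  r2, #0x62 → r2=0x62
body[2] add  r3, r0, r4 → r3=0x3c
body[3] sub  r0, r2, #3 → r0=0x5f
body[4] mov  r3, #0x0a → r3=0x0a
body[5] mov  r2, #0xbf → r2=0xbf
epilogue: pop r3=0xb5, sp=0xdf
r3 is callee-saved → restored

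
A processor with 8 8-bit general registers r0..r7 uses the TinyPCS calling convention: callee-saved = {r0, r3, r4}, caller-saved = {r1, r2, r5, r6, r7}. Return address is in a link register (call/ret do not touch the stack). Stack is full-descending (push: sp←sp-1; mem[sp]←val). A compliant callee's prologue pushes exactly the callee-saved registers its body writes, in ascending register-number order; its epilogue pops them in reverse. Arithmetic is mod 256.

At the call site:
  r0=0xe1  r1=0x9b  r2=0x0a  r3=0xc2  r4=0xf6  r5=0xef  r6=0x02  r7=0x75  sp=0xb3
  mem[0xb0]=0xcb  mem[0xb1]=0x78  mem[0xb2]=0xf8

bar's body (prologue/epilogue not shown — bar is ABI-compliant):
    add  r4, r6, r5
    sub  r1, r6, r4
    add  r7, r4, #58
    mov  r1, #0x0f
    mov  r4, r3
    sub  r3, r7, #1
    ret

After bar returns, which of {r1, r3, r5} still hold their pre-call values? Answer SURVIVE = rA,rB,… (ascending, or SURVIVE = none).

prologue: push r3 -> mem[0xb2]=0xc2, sp=0xb2
prologue: push r4 -> mem[0xb1]=0xf6, sp=0xb1
body[0] add  r4, r6, r5 -> r4=0xf1
body[1] sub  r1, r6, r4 -> r1=0x11
body[2] add  r7, r4, #58 -> r7=0x2b
body[3] mov  r1, #0x0f -> r1=0x0f
body[4] mov  r4, r3 -> r4=0xc2
body[5] sub  r3, r7, #1 -> r3=0x2a
epilogue: pop r4=0xf6, sp=0xb2
epilogue: pop r3=0xc2, sp=0xb3
r1: caller-saved, written=True
r3: callee-saved, written=True
r5: caller-saved, written=False

SURVIVE = r3,r5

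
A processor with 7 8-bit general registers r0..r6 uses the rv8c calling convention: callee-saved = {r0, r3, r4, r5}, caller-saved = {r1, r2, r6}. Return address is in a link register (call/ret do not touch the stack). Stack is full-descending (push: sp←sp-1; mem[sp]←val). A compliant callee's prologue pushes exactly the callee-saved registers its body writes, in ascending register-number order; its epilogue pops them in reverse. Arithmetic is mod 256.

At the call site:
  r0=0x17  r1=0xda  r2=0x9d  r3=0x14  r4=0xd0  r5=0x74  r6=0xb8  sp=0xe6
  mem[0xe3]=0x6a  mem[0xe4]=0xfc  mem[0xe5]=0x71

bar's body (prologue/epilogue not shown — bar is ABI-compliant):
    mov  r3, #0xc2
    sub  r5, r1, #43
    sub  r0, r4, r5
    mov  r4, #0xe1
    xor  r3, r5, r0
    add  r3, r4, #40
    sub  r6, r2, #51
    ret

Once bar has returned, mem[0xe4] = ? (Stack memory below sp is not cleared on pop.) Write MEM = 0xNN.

prologue: push r0 → mem[0xe5]=0x17, sp=0xe5
prologue: push r3 → mem[0xe4]=0x14, sp=0xe4
prologue: push r4 → mem[0xe3]=0xd0, sp=0xe3
prologue: push r5 → mem[0xe2]=0x74, sp=0xe2
body[0] mov  r3, #0xc2 → r3=0xc2
body[1] sub  r5, r1, #43 → r5=0xaf
body[2] sub  r0, r4, r5 → r0=0x21
body[3] mov  r4, #0xe1 → r4=0xe1
body[4] xor  r3, r5, r0 → r3=0x8e
body[5] add  r3, r4, #40 → r3=0x09
body[6] sub  r6, r2, #51 → r6=0x6a
epilogue: pop r5=0x74, sp=0xe3
epilogue: pop r4=0xd0, sp=0xe4
epilogue: pop r3=0x14, sp=0xe5
epilogue: pop r0=0x17, sp=0xe6
prologue pushed ['r0', 'r3', 'r4', 'r5'] at ['0xe5', '0xe4', '0xe3', '0xe2']

MEM = 0x14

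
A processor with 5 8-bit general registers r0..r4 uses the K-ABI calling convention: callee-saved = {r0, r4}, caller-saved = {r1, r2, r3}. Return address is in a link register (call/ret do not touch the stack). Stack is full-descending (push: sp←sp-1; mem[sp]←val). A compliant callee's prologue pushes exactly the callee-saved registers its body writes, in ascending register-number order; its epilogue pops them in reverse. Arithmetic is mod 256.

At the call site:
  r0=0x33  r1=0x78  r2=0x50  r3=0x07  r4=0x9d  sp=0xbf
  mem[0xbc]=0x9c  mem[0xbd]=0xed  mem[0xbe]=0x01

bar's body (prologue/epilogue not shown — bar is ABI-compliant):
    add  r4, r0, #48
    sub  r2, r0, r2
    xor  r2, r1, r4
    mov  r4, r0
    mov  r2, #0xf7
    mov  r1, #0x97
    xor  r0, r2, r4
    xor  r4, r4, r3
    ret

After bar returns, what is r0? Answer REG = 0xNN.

REG = 0x33

prologue: push r0 → mem[0xbe]=0x33, sp=0xbe
prologue: push r4 → mem[0xbd]=0x9d, sp=0xbd
body[0] add  r4, r0, #48 → r4=0x63
body[1] sub  r2, r0, r2 → r2=0xe3
body[2] xor  r2, r1, r4 → r2=0x1b
body[3] mov  r4, r0 → r4=0x33
body[4] mov  r2, #0xf7 → r2=0xf7
body[5] mov  r1, #0x97 → r1=0x97
body[6] xor  r0, r2, r4 → r0=0xc4
body[7] xor  r4, r4, r3 → r4=0x34
epilogue: pop r4=0x9d, sp=0xbe
epilogue: pop r0=0x33, sp=0xbf
r0 is callee-saved → restored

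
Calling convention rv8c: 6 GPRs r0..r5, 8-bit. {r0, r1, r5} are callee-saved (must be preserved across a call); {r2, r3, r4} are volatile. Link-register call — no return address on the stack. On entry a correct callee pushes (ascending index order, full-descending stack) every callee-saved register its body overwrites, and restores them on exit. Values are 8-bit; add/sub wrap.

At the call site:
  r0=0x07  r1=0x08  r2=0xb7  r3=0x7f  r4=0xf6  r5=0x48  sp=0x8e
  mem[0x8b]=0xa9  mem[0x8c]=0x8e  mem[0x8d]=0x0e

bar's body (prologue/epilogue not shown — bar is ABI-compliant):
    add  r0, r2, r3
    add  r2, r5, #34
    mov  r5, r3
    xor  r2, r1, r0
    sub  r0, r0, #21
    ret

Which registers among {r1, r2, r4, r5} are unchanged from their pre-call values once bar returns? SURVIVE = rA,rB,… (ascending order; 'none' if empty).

prologue: push r0 → mem[0x8d]=0x07, sp=0x8d
prologue: push r5 → mem[0x8c]=0x48, sp=0x8c
body[0] add  r0, r2, r3 → r0=0x36
body[1] add  r2, r5, #34 → r2=0x6a
body[2] mov  r5, r3 → r5=0x7f
body[3] xor  r2, r1, r0 → r2=0x3e
body[4] sub  r0, r0, #21 → r0=0x21
epilogue: pop r5=0x48, sp=0x8d
epilogue: pop r0=0x07, sp=0x8e
r1: callee-saved, written=False
r2: caller-saved, written=True
r4: caller-saved, written=False
r5: callee-saved, written=True

SURVIVE = r1,r4,r5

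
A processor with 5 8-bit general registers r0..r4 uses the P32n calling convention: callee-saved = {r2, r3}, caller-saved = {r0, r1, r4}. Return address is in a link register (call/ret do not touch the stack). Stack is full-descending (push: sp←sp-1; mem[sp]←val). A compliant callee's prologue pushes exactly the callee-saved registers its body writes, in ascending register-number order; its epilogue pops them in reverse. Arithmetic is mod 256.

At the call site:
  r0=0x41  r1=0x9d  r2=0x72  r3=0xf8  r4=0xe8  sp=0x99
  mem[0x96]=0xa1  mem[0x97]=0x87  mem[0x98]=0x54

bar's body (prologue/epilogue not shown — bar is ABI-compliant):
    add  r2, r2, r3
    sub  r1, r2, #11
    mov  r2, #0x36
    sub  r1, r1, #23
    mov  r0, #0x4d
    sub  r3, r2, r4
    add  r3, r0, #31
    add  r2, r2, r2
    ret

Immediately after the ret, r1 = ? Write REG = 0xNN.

prologue: push r2 -> mem[0x98]=0x72, sp=0x98
prologue: push r3 -> mem[0x97]=0xf8, sp=0x97
body[0] add  r2, r2, r3 -> r2=0x6a
body[1] sub  r1, r2, #11 -> r1=0x5f
body[2] mov  r2, #0x36 -> r2=0x36
body[3] sub  r1, r1, #23 -> r1=0x48
body[4] mov  r0, #0x4d -> r0=0x4d
body[5] sub  r3, r2, r4 -> r3=0x4e
body[6] add  r3, r0, #31 -> r3=0x6c
body[7] add  r2, r2, r2 -> r2=0x6c
epilogue: pop r3=0xf8, sp=0x98
epilogue: pop r2=0x72, sp=0x99
r1 is caller-saved -> body value

REG = 0x48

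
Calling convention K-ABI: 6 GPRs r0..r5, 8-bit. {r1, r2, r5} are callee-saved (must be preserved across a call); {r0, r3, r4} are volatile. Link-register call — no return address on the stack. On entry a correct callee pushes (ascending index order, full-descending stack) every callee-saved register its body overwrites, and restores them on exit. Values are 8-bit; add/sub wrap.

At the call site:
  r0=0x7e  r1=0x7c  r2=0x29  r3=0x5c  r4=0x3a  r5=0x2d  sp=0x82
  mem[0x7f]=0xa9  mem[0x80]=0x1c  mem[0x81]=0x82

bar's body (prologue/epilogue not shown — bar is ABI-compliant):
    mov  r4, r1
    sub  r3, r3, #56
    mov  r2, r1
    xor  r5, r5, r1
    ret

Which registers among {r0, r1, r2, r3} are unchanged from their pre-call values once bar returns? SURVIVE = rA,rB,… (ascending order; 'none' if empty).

prologue: push r2 → mem[0x81]=0x29, sp=0x81
prologue: push r5 → mem[0x80]=0x2d, sp=0x80
body[0] mov  r4, r1 → r4=0x7c
body[1] sub  r3, r3, #56 → r3=0x24
body[2] mov  r2, r1 → r2=0x7c
body[3] xor  r5, r5, r1 → r5=0x51
epilogue: pop r5=0x2d, sp=0x81
epilogue: pop r2=0x29, sp=0x82
r0: caller-saved, written=False
r1: callee-saved, written=False
r2: callee-saved, written=True
r3: caller-saved, written=True

SURVIVE = r0,r1,r2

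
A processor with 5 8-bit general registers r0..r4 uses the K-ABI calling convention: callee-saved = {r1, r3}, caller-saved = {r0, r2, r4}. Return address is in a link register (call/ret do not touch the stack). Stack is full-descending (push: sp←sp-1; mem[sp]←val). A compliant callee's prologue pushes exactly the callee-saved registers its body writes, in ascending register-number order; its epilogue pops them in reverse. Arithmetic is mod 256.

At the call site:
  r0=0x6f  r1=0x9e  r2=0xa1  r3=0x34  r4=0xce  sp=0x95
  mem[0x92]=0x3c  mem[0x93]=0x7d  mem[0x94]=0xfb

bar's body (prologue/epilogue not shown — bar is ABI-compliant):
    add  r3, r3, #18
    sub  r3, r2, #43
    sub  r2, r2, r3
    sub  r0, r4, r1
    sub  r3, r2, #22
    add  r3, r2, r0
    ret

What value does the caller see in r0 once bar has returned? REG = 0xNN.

REG = 0x30

prologue: push r3 -> mem[0x94]=0x34, sp=0x94
body[0] add  r3, r3, #18 -> r3=0x46
body[1] sub  r3, r2, #43 -> r3=0x76
body[2] sub  r2, r2, r3 -> r2=0x2b
body[3] sub  r0, r4, r1 -> r0=0x30
body[4] sub  r3, r2, #22 -> r3=0x15
body[5] add  r3, r2, r0 -> r3=0x5b
epilogue: pop r3=0x34, sp=0x95
r0 is caller-saved -> body value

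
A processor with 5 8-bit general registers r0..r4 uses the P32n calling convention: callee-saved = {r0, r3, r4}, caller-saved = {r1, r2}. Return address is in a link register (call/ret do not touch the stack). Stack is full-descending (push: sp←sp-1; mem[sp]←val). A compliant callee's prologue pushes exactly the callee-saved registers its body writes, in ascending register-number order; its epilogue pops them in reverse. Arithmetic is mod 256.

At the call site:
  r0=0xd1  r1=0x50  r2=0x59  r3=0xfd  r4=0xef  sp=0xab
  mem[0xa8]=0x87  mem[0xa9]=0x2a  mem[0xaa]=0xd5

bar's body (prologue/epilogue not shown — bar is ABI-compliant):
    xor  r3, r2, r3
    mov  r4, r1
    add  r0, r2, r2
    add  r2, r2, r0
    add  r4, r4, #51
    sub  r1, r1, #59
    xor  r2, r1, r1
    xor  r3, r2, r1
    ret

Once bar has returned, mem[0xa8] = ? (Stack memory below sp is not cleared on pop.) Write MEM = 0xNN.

MEM = 0xef

prologue: push r0 → mem[0xaa]=0xd1, sp=0xaa
prologue: push r3 → mem[0xa9]=0xfd, sp=0xa9
prologue: push r4 → mem[0xa8]=0xef, sp=0xa8
body[0] xor  r3, r2, r3 → r3=0xa4
body[1] mov  r4, r1 → r4=0x50
body[2] add  r0, r2, r2 → r0=0xb2
body[3] add  r2, r2, r0 → r2=0x0b
body[4] add  r4, r4, #51 → r4=0x83
body[5] sub  r1, r1, #59 → r1=0x15
body[6] xor  r2, r1, r1 → r2=0x00
body[7] xor  r3, r2, r1 → r3=0x15
epilogue: pop r4=0xef, sp=0xa9
epilogue: pop r3=0xfd, sp=0xaa
epilogue: pop r0=0xd1, sp=0xab
prologue pushed ['r0', 'r3', 'r4'] at ['0xaa', '0xa9', '0xa8']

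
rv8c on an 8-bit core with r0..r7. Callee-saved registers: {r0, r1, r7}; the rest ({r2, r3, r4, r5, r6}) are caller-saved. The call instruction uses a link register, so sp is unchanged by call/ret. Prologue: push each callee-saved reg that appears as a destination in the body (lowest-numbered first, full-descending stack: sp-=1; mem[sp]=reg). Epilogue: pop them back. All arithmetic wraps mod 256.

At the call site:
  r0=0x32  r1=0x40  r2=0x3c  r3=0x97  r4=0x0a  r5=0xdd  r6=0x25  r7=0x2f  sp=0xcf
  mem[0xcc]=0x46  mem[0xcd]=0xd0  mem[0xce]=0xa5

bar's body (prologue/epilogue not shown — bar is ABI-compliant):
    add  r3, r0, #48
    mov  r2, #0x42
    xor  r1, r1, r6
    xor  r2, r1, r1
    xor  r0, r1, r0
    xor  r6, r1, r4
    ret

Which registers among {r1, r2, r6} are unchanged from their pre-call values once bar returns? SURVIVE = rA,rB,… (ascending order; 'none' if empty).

prologue: push r0 → mem[0xce]=0x32, sp=0xce
prologue: push r1 → mem[0xcd]=0x40, sp=0xcd
body[0] add  r3, r0, #48 → r3=0x62
body[1] mov  r2, #0x42 → r2=0x42
body[2] xor  r1, r1, r6 → r1=0x65
body[3] xor  r2, r1, r1 → r2=0x00
body[4] xor  r0, r1, r0 → r0=0x57
body[5] xor  r6, r1, r4 → r6=0x6f
epilogue: pop r1=0x40, sp=0xce
epilogue: pop r0=0x32, sp=0xcf
r1: callee-saved, written=True
r2: caller-saved, written=True
r6: caller-saved, written=True

SURVIVE = r1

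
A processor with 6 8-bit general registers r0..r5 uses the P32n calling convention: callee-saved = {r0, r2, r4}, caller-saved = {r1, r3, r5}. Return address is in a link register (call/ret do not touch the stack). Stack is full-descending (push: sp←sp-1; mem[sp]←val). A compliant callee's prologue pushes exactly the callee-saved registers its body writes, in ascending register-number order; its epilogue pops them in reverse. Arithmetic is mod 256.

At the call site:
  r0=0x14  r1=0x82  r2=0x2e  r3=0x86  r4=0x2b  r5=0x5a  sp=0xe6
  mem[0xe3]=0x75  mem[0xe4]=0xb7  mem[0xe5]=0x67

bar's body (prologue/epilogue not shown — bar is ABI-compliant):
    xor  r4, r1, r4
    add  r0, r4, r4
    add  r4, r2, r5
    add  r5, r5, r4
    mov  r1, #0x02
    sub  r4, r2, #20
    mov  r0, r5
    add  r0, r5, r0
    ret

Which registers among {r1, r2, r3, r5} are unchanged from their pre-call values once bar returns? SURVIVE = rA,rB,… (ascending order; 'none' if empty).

prologue: push r0 → mem[0xe5]=0x14, sp=0xe5
prologue: push r4 → mem[0xe4]=0x2b, sp=0xe4
body[0] xor  r4, r1, r4 → r4=0xa9
body[1] add  r0, r4, r4 → r0=0x52
body[2] add  r4, r2, r5 → r4=0x88
body[3] add  r5, r5, r4 → r5=0xe2
body[4] mov  r1, #0x02 → r1=0x02
body[5] sub  r4, r2, #20 → r4=0x1a
body[6] mov  r0, r5 → r0=0xe2
body[7] add  r0, r5, r0 → r0=0xc4
epilogue: pop r4=0x2b, sp=0xe5
epilogue: pop r0=0x14, sp=0xe6
r1: caller-saved, written=True
r2: callee-saved, written=False
r3: caller-saved, written=False
r5: caller-saved, written=True

SURVIVE = r2,r3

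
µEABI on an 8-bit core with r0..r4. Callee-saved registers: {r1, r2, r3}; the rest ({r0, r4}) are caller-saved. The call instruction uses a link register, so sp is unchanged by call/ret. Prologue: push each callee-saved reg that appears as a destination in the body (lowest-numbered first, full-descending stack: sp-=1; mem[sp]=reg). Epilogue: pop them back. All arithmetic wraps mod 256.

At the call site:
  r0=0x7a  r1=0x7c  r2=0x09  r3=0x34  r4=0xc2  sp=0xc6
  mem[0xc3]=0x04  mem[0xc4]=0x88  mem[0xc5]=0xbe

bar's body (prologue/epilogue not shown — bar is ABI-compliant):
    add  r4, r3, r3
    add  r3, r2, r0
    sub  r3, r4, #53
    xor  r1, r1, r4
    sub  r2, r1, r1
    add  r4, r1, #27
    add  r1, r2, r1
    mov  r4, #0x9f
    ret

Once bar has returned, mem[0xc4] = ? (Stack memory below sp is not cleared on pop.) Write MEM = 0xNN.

MEM = 0x09

prologue: push r1 -> mem[0xc5]=0x7c, sp=0xc5
prologue: push r2 -> mem[0xc4]=0x09, sp=0xc4
prologue: push r3 -> mem[0xc3]=0x34, sp=0xc3
body[0] add  r4, r3, r3 -> r4=0x68
body[1] add  r3, r2, r0 -> r3=0x83
body[2] sub  r3, r4, #53 -> r3=0x33
body[3] xor  r1, r1, r4 -> r1=0x14
body[4] sub  r2, r1, r1 -> r2=0x00
body[5] add  r4, r1, #27 -> r4=0x2f
body[6] add  r1, r2, r1 -> r1=0x14
body[7] mov  r4, #0x9f -> r4=0x9f
epilogue: pop r3=0x34, sp=0xc4
epilogue: pop r2=0x09, sp=0xc5
epilogue: pop r1=0x7c, sp=0xc6
prologue pushed ['r1', 'r2', 'r3'] at ['0xc5', '0xc4', '0xc3']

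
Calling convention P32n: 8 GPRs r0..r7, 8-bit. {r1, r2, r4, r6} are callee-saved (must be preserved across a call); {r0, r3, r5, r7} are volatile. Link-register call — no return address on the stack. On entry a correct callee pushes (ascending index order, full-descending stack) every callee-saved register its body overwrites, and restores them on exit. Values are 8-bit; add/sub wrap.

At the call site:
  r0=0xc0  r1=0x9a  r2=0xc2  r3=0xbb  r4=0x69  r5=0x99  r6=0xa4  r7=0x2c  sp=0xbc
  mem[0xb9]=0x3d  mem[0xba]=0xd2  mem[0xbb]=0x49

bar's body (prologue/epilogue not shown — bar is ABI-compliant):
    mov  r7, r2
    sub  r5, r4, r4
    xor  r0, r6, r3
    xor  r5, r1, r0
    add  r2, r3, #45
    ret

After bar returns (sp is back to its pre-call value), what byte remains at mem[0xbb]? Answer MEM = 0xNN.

prologue: push r2 → mem[0xbb]=0xc2, sp=0xbb
body[0] mov  r7, r2 → r7=0xc2
body[1] sub  r5, r4, r4 → r5=0x00
body[2] xor  r0, r6, r3 → r0=0x1f
body[3] xor  r5, r1, r0 → r5=0x85
body[4] add  r2, r3, #45 → r2=0xe8
epilogue: pop r2=0xc2, sp=0xbc
prologue pushed ['r2'] at ['0xbb']

MEM = 0xc2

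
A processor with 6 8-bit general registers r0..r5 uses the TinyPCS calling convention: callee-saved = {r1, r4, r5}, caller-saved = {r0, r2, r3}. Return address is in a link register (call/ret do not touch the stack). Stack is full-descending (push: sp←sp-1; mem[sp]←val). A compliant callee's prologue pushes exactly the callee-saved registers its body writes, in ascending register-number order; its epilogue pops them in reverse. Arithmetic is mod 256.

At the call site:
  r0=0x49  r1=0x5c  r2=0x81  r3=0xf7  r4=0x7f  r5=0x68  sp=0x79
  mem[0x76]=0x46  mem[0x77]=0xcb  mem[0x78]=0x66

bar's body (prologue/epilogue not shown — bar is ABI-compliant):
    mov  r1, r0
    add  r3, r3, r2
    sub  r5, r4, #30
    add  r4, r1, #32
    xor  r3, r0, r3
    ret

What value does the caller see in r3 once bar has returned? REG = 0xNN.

prologue: push r1 → mem[0x78]=0x5c, sp=0x78
prologue: push r4 → mem[0x77]=0x7f, sp=0x77
prologue: push r5 → mem[0x76]=0x68, sp=0x76
body[0] mov  r1, r0 → r1=0x49
body[1] add  r3, r3, r2 → r3=0x78
body[2] sub  r5, r4, #30 → r5=0x61
body[3] add  r4, r1, #32 → r4=0x69
body[4] xor  r3, r0, r3 → r3=0x31
epilogue: pop r5=0x68, sp=0x77
epilogue: pop r4=0x7f, sp=0x78
epilogue: pop r1=0x5c, sp=0x79
r3 is caller-saved → body value

REG = 0x31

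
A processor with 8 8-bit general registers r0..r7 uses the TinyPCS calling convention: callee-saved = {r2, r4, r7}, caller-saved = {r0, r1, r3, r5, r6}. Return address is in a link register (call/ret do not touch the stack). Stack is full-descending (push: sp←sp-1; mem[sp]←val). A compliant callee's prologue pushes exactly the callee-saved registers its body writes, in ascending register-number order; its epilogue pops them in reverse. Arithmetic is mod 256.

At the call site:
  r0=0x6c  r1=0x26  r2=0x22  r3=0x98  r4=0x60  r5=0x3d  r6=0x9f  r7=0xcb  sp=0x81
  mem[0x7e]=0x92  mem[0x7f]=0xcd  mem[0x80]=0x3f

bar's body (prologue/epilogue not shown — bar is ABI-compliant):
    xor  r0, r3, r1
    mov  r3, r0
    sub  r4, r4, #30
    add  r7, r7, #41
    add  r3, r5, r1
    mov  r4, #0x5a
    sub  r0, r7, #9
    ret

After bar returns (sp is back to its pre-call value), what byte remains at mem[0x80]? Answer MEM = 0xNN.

prologue: push r4 → mem[0x80]=0x60, sp=0x80
prologue: push r7 → mem[0x7f]=0xcb, sp=0x7f
body[0] xor  r0, r3, r1 → r0=0xbe
body[1] mov  r3, r0 → r3=0xbe
body[2] sub  r4, r4, #30 → r4=0x42
body[3] add  r7, r7, #41 → r7=0xf4
body[4] add  r3, r5, r1 → r3=0x63
body[5] mov  r4, #0x5a → r4=0x5a
body[6] sub  r0, r7, #9 → r0=0xeb
epilogue: pop r7=0xcb, sp=0x80
epilogue: pop r4=0x60, sp=0x81
prologue pushed ['r4', 'r7'] at ['0x80', '0x7f']

MEM = 0x60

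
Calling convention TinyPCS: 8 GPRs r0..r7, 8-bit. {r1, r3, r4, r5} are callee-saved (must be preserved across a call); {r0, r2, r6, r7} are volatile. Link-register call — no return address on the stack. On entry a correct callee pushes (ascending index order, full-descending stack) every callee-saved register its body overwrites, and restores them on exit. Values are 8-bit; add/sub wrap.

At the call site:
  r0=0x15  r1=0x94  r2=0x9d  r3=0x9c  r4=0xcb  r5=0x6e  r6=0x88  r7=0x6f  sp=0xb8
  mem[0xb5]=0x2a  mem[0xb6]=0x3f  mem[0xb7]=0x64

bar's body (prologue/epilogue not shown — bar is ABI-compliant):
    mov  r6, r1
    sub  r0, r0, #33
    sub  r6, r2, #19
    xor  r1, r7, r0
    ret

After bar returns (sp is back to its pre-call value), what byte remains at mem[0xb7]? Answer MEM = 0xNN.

MEM = 0x94

prologue: push r1 → mem[0xb7]=0x94, sp=0xb7
body[0] mov  r6, r1 → r6=0x94
body[1] sub  r0, r0, #33 → r0=0xf4
body[2] sub  r6, r2, #19 → r6=0x8a
body[3] xor  r1, r7, r0 → r1=0x9b
epilogue: pop r1=0x94, sp=0xb8
prologue pushed ['r1'] at ['0xb7']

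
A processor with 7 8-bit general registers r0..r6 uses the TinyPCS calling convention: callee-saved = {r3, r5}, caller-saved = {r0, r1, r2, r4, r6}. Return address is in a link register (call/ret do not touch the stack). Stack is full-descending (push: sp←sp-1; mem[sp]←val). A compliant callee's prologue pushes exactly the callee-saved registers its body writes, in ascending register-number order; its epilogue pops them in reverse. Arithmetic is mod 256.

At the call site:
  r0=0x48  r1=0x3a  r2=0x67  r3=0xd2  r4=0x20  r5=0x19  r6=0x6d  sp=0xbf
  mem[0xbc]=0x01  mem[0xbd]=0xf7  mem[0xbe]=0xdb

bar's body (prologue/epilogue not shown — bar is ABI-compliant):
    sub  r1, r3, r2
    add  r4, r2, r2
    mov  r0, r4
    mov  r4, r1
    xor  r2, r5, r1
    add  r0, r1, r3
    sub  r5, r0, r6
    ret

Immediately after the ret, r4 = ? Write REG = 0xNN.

REG = 0x6b

prologue: push r5 -> mem[0xbe]=0x19, sp=0xbe
body[0] sub  r1, r3, r2 -> r1=0x6b
body[1] add  r4, r2, r2 -> r4=0xce
body[2] mov  r0, r4 -> r0=0xce
body[3] mov  r4, r1 -> r4=0x6b
body[4] xor  r2, r5, r1 -> r2=0x72
body[5] add  r0, r1, r3 -> r0=0x3d
body[6] sub  r5, r0, r6 -> r5=0xd0
epilogue: pop r5=0x19, sp=0xbf
r4 is caller-saved -> body value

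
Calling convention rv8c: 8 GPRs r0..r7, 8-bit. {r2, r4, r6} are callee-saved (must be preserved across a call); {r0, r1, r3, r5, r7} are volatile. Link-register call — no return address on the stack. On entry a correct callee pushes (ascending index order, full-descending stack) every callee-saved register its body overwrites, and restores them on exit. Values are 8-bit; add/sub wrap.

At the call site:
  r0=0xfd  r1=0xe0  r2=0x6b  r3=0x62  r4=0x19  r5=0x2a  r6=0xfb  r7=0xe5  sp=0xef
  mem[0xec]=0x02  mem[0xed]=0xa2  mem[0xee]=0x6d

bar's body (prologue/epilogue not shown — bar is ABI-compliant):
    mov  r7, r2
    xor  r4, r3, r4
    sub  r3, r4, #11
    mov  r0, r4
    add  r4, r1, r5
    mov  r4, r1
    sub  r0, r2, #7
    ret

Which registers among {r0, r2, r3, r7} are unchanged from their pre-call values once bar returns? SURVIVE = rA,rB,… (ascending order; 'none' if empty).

SURVIVE = r2

prologue: push r4 → mem[0xee]=0x19, sp=0xee
body[0] mov  r7, r2 → r7=0x6b
body[1] xor  r4, r3, r4 → r4=0x7b
body[2] sub  r3, r4, #11 → r3=0x70
body[3] mov  r0, r4 → r0=0x7b
body[4] add  r4, r1, r5 → r4=0x0a
body[5] mov  r4, r1 → r4=0xe0
body[6] sub  r0, r2, #7 → r0=0x64
epilogue: pop r4=0x19, sp=0xef
r0: caller-saved, written=True
r2: callee-saved, written=False
r3: caller-saved, written=True
r7: caller-saved, written=True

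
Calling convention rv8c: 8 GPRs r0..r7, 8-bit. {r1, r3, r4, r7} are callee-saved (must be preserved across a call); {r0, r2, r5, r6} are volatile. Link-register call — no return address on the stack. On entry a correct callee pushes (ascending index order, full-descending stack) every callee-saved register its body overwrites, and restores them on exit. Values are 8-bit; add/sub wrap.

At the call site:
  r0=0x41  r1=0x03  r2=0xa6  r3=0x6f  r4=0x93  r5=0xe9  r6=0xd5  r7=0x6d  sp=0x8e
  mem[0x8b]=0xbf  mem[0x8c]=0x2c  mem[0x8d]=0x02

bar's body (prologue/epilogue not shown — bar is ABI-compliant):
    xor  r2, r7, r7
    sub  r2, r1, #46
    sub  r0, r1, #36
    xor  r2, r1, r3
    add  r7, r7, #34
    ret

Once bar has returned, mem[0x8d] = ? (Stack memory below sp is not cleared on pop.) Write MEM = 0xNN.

prologue: push r7 -> mem[0x8d]=0x6d, sp=0x8d
body[0] xor  r2, r7, r7 -> r2=0x00
body[1] sub  r2, r1, #46 -> r2=0xd5
body[2] sub  r0, r1, #36 -> r0=0xdf
body[3] xor  r2, r1, r3 -> r2=0x6c
body[4] add  r7, r7, #34 -> r7=0x8f
epilogue: pop r7=0x6d, sp=0x8e
prologue pushed ['r7'] at ['0x8d']

MEM = 0x6d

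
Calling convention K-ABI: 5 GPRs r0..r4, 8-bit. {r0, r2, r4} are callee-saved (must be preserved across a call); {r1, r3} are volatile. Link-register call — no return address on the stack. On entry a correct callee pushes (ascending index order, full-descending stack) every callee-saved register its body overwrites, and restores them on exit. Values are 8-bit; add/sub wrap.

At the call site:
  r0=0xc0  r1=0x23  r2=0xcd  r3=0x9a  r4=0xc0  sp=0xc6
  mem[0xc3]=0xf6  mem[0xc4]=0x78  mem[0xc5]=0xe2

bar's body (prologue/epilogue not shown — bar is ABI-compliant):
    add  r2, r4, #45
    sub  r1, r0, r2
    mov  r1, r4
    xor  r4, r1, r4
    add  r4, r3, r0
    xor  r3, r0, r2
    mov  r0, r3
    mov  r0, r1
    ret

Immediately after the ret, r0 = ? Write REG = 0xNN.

prologue: push r0 → mem[0xc5]=0xc0, sp=0xc5
prologue: push r2 → mem[0xc4]=0xcd, sp=0xc4
prologue: push r4 → mem[0xc3]=0xc0, sp=0xc3
body[0] add  r2, r4, #45 → r2=0xed
body[1] sub  r1, r0, r2 → r1=0xd3
body[2] mov  r1, r4 → r1=0xc0
body[3] xor  r4, r1, r4 → r4=0x00
body[4] add  r4, r3, r0 → r4=0x5a
body[5] xor  r3, r0, r2 → r3=0x2d
body[6] mov  r0, r3 → r0=0x2d
body[7] mov  r0, r1 → r0=0xc0
epilogue: pop r4=0xc0, sp=0xc4
epilogue: pop r2=0xcd, sp=0xc5
epilogue: pop r0=0xc0, sp=0xc6
r0 is callee-saved → restored

REG = 0xc0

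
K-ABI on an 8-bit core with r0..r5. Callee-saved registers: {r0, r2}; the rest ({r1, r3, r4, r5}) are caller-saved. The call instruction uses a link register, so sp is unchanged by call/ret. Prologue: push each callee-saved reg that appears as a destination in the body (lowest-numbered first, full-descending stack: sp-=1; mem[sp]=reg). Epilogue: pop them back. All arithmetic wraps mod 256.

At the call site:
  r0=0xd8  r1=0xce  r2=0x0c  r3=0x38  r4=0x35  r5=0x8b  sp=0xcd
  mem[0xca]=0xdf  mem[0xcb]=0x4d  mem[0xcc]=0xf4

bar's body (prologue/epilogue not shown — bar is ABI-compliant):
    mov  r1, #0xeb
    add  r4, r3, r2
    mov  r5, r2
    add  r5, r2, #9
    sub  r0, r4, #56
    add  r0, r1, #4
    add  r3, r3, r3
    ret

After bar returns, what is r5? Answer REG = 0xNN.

REG = 0x15

prologue: push r0 -> mem[0xcc]=0xd8, sp=0xcc
body[0] mov  r1, #0xeb -> r1=0xeb
body[1] add  r4, r3, r2 -> r4=0x44
body[2] mov  r5, r2 -> r5=0x0c
body[3] add  r5, r2, #9 -> r5=0x15
body[4] sub  r0, r4, #56 -> r0=0x0c
body[5] add  r0, r1, #4 -> r0=0xef
body[6] add  r3, r3, r3 -> r3=0x70
epilogue: pop r0=0xd8, sp=0xcd
r5 is caller-saved -> body value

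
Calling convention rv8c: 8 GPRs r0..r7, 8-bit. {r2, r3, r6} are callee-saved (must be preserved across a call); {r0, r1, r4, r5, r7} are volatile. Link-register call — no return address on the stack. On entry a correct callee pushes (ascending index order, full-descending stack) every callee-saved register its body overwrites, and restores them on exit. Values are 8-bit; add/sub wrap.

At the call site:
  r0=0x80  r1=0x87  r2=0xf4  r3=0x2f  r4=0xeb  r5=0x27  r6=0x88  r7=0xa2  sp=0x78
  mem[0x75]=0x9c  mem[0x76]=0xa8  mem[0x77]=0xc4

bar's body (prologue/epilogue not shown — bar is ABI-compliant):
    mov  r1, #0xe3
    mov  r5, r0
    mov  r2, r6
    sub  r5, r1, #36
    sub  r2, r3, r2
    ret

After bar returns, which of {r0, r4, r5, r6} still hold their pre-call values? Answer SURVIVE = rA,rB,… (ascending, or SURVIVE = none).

prologue: push r2 -> mem[0x77]=0xf4, sp=0x77
body[0] mov  r1, #0xe3 -> r1=0xe3
body[1] mov  r5, r0 -> r5=0x80
body[2] mov  r2, r6 -> r2=0x88
body[3] sub  r5, r1, #36 -> r5=0xbf
body[4] sub  r2, r3, r2 -> r2=0xa7
epilogue: pop r2=0xf4, sp=0x78
r0: caller-saved, written=False
r4: caller-saved, written=False
r5: caller-saved, written=True
r6: callee-saved, written=False

SURVIVE = r0,r4,r6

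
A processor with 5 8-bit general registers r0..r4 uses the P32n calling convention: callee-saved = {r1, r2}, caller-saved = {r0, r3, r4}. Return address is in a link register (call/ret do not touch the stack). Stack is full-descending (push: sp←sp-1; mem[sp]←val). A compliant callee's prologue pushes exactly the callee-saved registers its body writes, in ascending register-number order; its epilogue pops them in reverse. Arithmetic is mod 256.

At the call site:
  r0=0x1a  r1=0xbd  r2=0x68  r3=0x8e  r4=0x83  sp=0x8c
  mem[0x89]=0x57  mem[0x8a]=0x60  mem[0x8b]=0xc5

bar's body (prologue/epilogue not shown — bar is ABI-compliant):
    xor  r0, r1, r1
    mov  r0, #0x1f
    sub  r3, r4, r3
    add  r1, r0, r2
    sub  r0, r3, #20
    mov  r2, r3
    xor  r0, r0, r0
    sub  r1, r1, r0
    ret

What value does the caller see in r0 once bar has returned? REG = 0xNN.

prologue: push r1 → mem[0x8b]=0xbd, sp=0x8b
prologue: push r2 → mem[0x8a]=0x68, sp=0x8a
body[0] xor  r0, r1, r1 → r0=0x00
body[1] mov  r0, #0x1f → r0=0x1f
body[2] sub  r3, r4, r3 → r3=0xf5
body[3] add  r1, r0, r2 → r1=0x87
body[4] sub  r0, r3, #20 → r0=0xe1
body[5] mov  r2, r3 → r2=0xf5
body[6] xor  r0, r0, r0 → r0=0x00
body[7] sub  r1, r1, r0 → r1=0x87
epilogue: pop r2=0x68, sp=0x8b
epilogue: pop r1=0xbd, sp=0x8c
r0 is caller-saved → body value

REG = 0x00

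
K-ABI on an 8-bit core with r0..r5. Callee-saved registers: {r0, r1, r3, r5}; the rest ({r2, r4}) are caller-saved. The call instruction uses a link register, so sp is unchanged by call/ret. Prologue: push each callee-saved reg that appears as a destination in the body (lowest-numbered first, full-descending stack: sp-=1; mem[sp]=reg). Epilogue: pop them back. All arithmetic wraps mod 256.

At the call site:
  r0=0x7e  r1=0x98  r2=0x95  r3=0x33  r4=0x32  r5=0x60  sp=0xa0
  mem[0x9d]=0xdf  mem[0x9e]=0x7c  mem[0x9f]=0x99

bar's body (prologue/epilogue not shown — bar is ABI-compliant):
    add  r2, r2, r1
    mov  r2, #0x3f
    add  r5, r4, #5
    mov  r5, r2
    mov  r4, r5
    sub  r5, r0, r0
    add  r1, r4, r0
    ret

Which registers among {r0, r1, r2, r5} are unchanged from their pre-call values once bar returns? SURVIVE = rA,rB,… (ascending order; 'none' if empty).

SURVIVE = r0,r1,r5

prologue: push r1 -> mem[0x9f]=0x98, sp=0x9f
prologue: push r5 -> mem[0x9e]=0x60, sp=0x9e
body[0] add  r2, r2, r1 -> r2=0x2d
body[1] mov  r2, #0x3f -> r2=0x3f
body[2] add  r5, r4, #5 -> r5=0x37
body[3] mov  r5, r2 -> r5=0x3f
body[4] mov  r4, r5 -> r4=0x3f
body[5] sub  r5, r0, r0 -> r5=0x00
body[6] add  r1, r4, r0 -> r1=0xbd
epilogue: pop r5=0x60, sp=0x9f
epilogue: pop r1=0x98, sp=0xa0
r0: callee-saved, written=False
r1: callee-saved, written=True
r2: caller-saved, written=True
r5: callee-saved, written=True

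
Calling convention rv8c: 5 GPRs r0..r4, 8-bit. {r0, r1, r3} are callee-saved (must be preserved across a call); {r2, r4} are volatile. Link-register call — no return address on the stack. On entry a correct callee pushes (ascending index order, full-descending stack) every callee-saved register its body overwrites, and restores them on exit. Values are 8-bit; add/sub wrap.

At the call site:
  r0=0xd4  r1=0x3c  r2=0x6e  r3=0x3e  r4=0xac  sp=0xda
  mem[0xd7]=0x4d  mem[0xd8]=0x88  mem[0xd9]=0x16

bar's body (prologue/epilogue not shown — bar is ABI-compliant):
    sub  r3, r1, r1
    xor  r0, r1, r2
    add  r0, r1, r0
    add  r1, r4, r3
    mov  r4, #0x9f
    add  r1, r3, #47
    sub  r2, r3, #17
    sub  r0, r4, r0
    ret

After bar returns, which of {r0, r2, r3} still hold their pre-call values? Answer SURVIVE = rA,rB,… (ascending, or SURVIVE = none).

prologue: push r0 -> mem[0xd9]=0xd4, sp=0xd9
prologue: push r1 -> mem[0xd8]=0x3c, sp=0xd8
prologue: push r3 -> mem[0xd7]=0x3e, sp=0xd7
body[0] sub  r3, r1, r1 -> r3=0x00
body[1] xor  r0, r1, r2 -> r0=0x52
body[2] add  r0, r1, r0 -> r0=0x8e
body[3] add  r1, r4, r3 -> r1=0xac
body[4] mov  r4, #0x9f -> r4=0x9f
body[5] add  r1, r3, #47 -> r1=0x2f
body[6] sub  r2, r3, #17 -> r2=0xef
body[7] sub  r0, r4, r0 -> r0=0x11
epilogue: pop r3=0x3e, sp=0xd8
epilogue: pop r1=0x3c, sp=0xd9
epilogue: pop r0=0xd4, sp=0xda
r0: callee-saved, written=True
r2: caller-saved, written=True
r3: callee-saved, written=True

SURVIVE = r0,r3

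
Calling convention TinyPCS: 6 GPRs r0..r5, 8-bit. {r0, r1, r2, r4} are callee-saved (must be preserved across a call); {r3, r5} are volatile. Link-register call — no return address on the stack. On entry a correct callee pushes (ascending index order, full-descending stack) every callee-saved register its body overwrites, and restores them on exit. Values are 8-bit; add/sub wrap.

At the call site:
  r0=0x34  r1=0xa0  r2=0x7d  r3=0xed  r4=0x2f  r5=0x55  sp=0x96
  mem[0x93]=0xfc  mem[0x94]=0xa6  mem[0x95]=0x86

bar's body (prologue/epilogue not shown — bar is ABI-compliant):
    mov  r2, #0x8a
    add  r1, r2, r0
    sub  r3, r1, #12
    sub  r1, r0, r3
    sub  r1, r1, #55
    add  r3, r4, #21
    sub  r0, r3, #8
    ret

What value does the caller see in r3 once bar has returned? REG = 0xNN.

REG = 0x44

prologue: push r0 -> mem[0x95]=0x34, sp=0x95
prologue: push r1 -> mem[0x94]=0xa0, sp=0x94
prologue: push r2 -> mem[0x93]=0x7d, sp=0x93
body[0] mov  r2, #0x8a -> r2=0x8a
body[1] add  r1, r2, r0 -> r1=0xbe
body[2] sub  r3, r1, #12 -> r3=0xb2
body[3] sub  r1, r0, r3 -> r1=0x82
body[4] sub  r1, r1, #55 -> r1=0x4b
body[5] add  r3, r4, #21 -> r3=0x44
body[6] sub  r0, r3, #8 -> r0=0x3c
epilogue: pop r2=0x7d, sp=0x94
epilogue: pop r1=0xa0, sp=0x95
epilogue: pop r0=0x34, sp=0x96
r3 is caller-saved -> body value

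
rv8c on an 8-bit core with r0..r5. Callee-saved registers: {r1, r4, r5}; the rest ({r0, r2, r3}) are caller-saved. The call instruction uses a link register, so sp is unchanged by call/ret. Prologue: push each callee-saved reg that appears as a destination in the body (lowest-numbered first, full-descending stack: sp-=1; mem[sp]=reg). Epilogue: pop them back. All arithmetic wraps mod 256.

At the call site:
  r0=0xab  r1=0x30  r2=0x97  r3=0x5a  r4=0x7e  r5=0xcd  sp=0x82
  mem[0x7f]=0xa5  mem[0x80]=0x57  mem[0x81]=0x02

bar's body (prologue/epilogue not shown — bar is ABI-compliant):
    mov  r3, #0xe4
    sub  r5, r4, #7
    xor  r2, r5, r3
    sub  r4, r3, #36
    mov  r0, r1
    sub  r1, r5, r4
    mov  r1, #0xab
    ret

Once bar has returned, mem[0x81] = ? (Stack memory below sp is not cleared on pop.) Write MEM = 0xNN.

prologue: push r1 -> mem[0x81]=0x30, sp=0x81
prologue: push r4 -> mem[0x80]=0x7e, sp=0x80
prologue: push r5 -> mem[0x7f]=0xcd, sp=0x7f
body[0] mov  r3, #0xe4 -> r3=0xe4
body[1] sub  r5, r4, #7 -> r5=0x77
body[2] xor  r2, r5, r3 -> r2=0x93
body[3] sub  r4, r3, #36 -> r4=0xc0
body[4] mov  r0, r1 -> r0=0x30
body[5] sub  r1, r5, r4 -> r1=0xb7
body[6] mov  r1, #0xab -> r1=0xab
epilogue: pop r5=0xcd, sp=0x80
epilogue: pop r4=0x7e, sp=0x81
epilogue: pop r1=0x30, sp=0x82
prologue pushed ['r1', 'r4', 'r5'] at ['0x81', '0x80', '0x7f']

MEM = 0x30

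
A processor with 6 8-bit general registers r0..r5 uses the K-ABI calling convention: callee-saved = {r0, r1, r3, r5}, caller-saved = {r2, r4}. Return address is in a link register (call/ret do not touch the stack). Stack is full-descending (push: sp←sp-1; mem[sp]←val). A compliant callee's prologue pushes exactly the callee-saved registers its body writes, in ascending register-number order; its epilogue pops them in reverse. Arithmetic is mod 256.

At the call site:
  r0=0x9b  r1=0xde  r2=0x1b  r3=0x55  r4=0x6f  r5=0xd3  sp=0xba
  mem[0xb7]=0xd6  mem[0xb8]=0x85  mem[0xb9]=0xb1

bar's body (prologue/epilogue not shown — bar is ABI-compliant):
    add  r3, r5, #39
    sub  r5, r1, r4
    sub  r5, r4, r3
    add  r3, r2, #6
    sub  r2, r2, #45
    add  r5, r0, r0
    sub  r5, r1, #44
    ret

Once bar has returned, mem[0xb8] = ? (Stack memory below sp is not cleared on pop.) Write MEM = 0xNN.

prologue: push r3 → mem[0xb9]=0x55, sp=0xb9
prologue: push r5 → mem[0xb8]=0xd3, sp=0xb8
body[0] add  r3, r5, #39 → r3=0xfa
body[1] sub  r5, r1, r4 → r5=0x6f
body[2] sub  r5, r4, r3 → r5=0x75
body[3] add  r3, r2, #6 → r3=0x21
body[4] sub  r2, r2, #45 → r2=0xee
body[5] add  r5, r0, r0 → r5=0x36
body[6] sub  r5, r1, #44 → r5=0xb2
epilogue: pop r5=0xd3, sp=0xb9
epilogue: pop r3=0x55, sp=0xba
prologue pushed ['r3', 'r5'] at ['0xb9', '0xb8']

MEM = 0xd3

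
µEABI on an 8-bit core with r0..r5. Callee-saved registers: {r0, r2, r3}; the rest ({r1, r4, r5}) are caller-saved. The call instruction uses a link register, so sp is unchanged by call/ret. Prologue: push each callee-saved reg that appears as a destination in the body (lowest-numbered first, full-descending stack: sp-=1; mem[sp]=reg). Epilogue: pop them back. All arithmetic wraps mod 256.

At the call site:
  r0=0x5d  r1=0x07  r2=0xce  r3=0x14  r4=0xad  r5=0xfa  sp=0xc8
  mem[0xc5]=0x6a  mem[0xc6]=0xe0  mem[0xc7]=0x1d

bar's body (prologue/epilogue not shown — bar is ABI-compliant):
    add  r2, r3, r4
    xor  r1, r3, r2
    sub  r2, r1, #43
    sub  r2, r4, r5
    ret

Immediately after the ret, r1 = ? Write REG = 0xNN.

REG = 0xd5

prologue: push r2 -> mem[0xc7]=0xce, sp=0xc7
body[0] add  r2, r3, r4 -> r2=0xc1
body[1] xor  r1, r3, r2 -> r1=0xd5
body[2] sub  r2, r1, #43 -> r2=0xaa
body[3] sub  r2, r4, r5 -> r2=0xb3
epilogue: pop r2=0xce, sp=0xc8
r1 is caller-saved -> body value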